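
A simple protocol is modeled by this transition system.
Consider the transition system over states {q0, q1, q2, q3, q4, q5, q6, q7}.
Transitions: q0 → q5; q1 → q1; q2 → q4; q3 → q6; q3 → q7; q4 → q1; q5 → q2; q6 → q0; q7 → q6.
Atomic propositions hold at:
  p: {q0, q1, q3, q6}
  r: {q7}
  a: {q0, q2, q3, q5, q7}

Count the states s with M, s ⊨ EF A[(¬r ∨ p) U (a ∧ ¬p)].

6

Sat(¬r) = {q0, q1, q2, q3, q4, q5, q6}
Sat(¬r ∨ p) = {q0, q1, q2, q3, q4, q5, q6}
Sat(¬p) = {q2, q4, q5, q7}
Sat(a ∧ ¬p) = {q2, q5, q7}
A[(¬r ∨ p) U (a ∧ ¬p)]: least fixpoint, start Z0 = Sat((a ∧ ¬p)) = {q2, q5, q7}, add states in Sat(¬r ∨ p) with every successor in Z. Z1 = {q0, q2, q5, q7}; Z2 = {q0, q2, q5, q6, q7}; Z3 = {q0, q2, q3, q5, q6, q7}; fixed.
Sat(A[(¬r ∨ p) U (a ∧ ¬p)]) = {q0, q2, q3, q5, q6, q7}
EF A[(¬r ∨ p) U (a ∧ ¬p)]: least fixpoint, start Z0 = {q0, q2, q3, q5, q6, q7}, add states with some successor in Z. Already a fixed point.
Sat(EF A[(¬r ∨ p) U (a ∧ ¬p)]) = {q0, q2, q3, q5, q6, q7}
|Sat(EF A[(¬r ∨ p) U (a ∧ ¬p)])| = |{q0, q2, q3, q5, q6, q7}| = 6.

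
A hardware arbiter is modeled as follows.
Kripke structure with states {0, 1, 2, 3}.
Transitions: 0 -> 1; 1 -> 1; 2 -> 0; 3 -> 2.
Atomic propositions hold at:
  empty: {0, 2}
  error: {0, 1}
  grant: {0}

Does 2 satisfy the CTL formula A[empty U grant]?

Yes

A[empty U grant]: least fixpoint, start Z0 = Sat(grant) = {0}, add states in Sat(empty) with every successor in Z. Z1 = {0, 2}; fixed.
Sat(A[empty U grant]) = {0, 2}
2 ∈ Sat(A[empty U grant]) = {0, 2}, so the formula holds at 2.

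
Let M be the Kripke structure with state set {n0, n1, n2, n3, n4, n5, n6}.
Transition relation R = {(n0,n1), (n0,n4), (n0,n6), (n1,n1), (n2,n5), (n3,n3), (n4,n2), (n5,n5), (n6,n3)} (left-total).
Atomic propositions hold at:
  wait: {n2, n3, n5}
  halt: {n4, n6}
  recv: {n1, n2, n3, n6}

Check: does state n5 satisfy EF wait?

Yes

EF wait: least fixpoint, start Z0 = {n2, n3, n5}, add states with some successor in Z. Z1 = {n2, n3, n4, n5, n6}; Z2 = {n0, n2, n3, n4, n5, n6}; fixed.
Sat(EF wait) = {n0, n2, n3, n4, n5, n6}
n5 ∈ Sat(EF wait) = {n0, n2, n3, n4, n5, n6}, so the formula holds at n5.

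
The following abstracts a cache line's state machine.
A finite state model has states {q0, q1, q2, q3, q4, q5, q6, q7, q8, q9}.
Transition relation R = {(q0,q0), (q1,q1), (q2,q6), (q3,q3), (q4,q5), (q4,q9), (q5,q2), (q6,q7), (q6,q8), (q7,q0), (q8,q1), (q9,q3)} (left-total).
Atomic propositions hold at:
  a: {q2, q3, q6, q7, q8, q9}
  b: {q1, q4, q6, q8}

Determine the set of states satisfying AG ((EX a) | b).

Sat(EX a) = {s : some successor in {q2, q3, q6, q7, q8, q9}} = {q2, q3, q4, q5, q6, q9}
Sat((EX a) | b) = {q1, q2, q3, q4, q5, q6, q8, q9}
AG ((EX a) | b): greatest fixpoint, start Z0 = {q1, q2, q3, q4, q5, q6, q8, q9}, keep only states in Sat with every successor in Z. Z1 = {q1, q2, q3, q4, q5, q8, q9}; Z2 = {q1, q3, q4, q5, q8, q9}; Z3 = {q1, q3, q4, q8, q9}; Z4 = {q1, q3, q8, q9}; fixed.
Sat(AG ((EX a) | b)) = {q1, q3, q8, q9}

{q1, q3, q8, q9}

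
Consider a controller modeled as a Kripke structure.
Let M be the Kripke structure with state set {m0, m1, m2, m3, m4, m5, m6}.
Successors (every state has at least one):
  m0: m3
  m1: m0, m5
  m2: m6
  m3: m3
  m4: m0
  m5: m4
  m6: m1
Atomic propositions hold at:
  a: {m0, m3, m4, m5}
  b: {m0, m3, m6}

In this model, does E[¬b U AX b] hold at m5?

Sat(¬b) = {m1, m2, m4, m5}
Sat(AX b) = {s : every successor in {m0, m3, m6}} = {m0, m2, m3, m4}
E[¬b U AX b]: least fixpoint, start Z0 = Sat(AX b) = {m0, m2, m3, m4}, add states in Sat(¬b) with some successor in Z. Z1 = {m0, m1, m2, m3, m4, m5}; fixed.
Sat(E[¬b U AX b]) = {m0, m1, m2, m3, m4, m5}
m5 ∈ Sat(E[¬b U AX b]) = {m0, m1, m2, m3, m4, m5}, so the formula holds at m5.

Yes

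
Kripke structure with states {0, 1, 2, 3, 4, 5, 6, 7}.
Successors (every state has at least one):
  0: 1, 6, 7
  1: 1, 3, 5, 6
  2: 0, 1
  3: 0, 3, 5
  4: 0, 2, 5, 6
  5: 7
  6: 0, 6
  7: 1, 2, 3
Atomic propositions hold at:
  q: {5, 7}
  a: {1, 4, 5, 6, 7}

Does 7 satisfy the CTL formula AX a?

Sat(AX a) = {s : every successor in {1, 4, 5, 6, 7}} = {0, 5}
7 ∉ Sat(AX a) = {0, 5}, so the formula does not hold at 7.

No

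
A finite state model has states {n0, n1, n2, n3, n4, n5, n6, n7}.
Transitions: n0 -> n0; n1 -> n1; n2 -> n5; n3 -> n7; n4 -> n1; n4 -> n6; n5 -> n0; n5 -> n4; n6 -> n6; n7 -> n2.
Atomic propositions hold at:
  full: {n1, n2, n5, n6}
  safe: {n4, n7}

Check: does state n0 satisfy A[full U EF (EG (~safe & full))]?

Sat(~safe) = {n0, n1, n2, n3, n5, n6}
Sat(~safe & full) = {n1, n2, n5, n6}
EG (~safe & full): greatest fixpoint, start Z0 = {n1, n2, n5, n6}, keep only states in Sat with some successor in Z. Z1 = {n1, n2, n6}; Z2 = {n1, n6}; fixed.
Sat(EG (~safe & full)) = {n1, n6}
EF (EG (~safe & full)): least fixpoint, start Z0 = {n1, n6}, add states with some successor in Z. Z1 = {n1, n4, n6}; Z2 = {n1, n4, n5, n6}; Z3 = {n1, n2, n4, n5, n6}; Z4 = {n1, n2, n4, n5, n6, n7}; Z5 = {n1, n2, n3, n4, n5, n6, n7}; fixed.
Sat(EF (EG (~safe & full))) = {n1, n2, n3, n4, n5, n6, n7}
A[full U EF (EG (~safe & full))]: least fixpoint, start Z0 = Sat(EF (EG (~safe & full))) = {n1, n2, n3, n4, n5, n6, n7}, add states in Sat(full) with every successor in Z. Already a fixed point.
Sat(A[full U EF (EG (~safe & full))]) = {n1, n2, n3, n4, n5, n6, n7}
n0 ∉ Sat(A[full U EF (EG (~safe & full))]) = {n1, n2, n3, n4, n5, n6, n7}, so the formula does not hold at n0.

No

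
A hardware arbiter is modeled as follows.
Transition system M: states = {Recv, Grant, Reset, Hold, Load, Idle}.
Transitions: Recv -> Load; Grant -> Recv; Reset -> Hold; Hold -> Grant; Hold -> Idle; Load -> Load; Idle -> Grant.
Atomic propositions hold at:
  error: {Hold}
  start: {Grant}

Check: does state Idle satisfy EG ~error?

Yes

Sat(~error) = {Recv, Grant, Reset, Load, Idle}
EG ~error: greatest fixpoint, start Z0 = {Recv, Grant, Reset, Load, Idle}, keep only states in Sat with some successor in Z. Z1 = {Recv, Grant, Load, Idle}; fixed.
Sat(EG ~error) = {Recv, Grant, Load, Idle}
Idle ∈ Sat(EG ~error) = {Recv, Grant, Load, Idle}, so the formula holds at Idle.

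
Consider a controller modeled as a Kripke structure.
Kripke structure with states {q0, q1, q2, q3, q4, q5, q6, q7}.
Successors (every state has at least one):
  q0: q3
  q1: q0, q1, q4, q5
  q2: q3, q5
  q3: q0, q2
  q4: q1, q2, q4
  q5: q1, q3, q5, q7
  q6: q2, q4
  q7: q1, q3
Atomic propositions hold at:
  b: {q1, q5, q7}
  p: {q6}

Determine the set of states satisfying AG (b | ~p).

Sat(~p) = {q0, q1, q2, q3, q4, q5, q7}
Sat(b | ~p) = {q0, q1, q2, q3, q4, q5, q7}
AG (b | ~p): greatest fixpoint, start Z0 = {q0, q1, q2, q3, q4, q5, q7}, keep only states in Sat with every successor in Z. Already a fixed point.
Sat(AG (b | ~p)) = {q0, q1, q2, q3, q4, q5, q7}

{q0, q1, q2, q3, q4, q5, q7}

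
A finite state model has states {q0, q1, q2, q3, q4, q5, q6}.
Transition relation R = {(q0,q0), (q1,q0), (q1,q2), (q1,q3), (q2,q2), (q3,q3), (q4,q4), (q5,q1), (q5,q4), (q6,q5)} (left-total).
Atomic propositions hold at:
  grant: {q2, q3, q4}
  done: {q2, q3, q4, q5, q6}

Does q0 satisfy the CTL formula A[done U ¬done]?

Yes

Sat(¬done) = {q0, q1}
A[done U ¬done]: least fixpoint, start Z0 = Sat(¬done) = {q0, q1}, add states in Sat(done) with every successor in Z. Already a fixed point.
Sat(A[done U ¬done]) = {q0, q1}
q0 ∈ Sat(A[done U ¬done]) = {q0, q1}, so the formula holds at q0.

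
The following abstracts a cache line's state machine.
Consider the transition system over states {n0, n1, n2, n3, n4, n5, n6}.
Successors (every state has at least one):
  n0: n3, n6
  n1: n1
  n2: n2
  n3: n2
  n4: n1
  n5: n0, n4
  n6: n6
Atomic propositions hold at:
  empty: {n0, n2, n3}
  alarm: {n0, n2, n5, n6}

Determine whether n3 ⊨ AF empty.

AF empty: least fixpoint, start Z0 = {n0, n2, n3}, add states with every successor in Z. Already a fixed point.
Sat(AF empty) = {n0, n2, n3}
n3 ∈ Sat(AF empty) = {n0, n2, n3}, so the formula holds at n3.

Yes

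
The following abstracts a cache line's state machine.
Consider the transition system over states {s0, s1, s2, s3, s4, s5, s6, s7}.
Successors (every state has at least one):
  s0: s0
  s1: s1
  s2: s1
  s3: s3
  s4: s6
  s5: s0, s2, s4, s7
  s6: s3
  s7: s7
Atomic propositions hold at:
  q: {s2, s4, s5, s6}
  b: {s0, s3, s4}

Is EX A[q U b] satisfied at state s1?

A[q U b]: least fixpoint, start Z0 = Sat(b) = {s0, s3, s4}, add states in Sat(q) with every successor in Z. Z1 = {s0, s3, s4, s6}; fixed.
Sat(A[q U b]) = {s0, s3, s4, s6}
Sat(EX A[q U b]) = {s : some successor in {s0, s3, s4, s6}} = {s0, s3, s4, s5, s6}
s1 ∉ Sat(EX A[q U b]) = {s0, s3, s4, s5, s6}, so the formula does not hold at s1.

No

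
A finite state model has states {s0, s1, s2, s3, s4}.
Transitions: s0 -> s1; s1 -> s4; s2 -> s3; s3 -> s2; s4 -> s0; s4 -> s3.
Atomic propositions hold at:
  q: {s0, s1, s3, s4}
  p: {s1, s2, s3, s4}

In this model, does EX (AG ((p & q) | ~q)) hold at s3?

Yes

Sat(p & q) = {s1, s3, s4}
Sat(~q) = {s2}
Sat((p & q) | ~q) = {s1, s2, s3, s4}
AG ((p & q) | ~q): greatest fixpoint, start Z0 = {s1, s2, s3, s4}, keep only states in Sat with every successor in Z. Z1 = {s1, s2, s3}; Z2 = {s2, s3}; fixed.
Sat(AG ((p & q) | ~q)) = {s2, s3}
Sat(EX (AG ((p & q) | ~q))) = {s : some successor in {s2, s3}} = {s2, s3, s4}
s3 ∈ Sat(EX (AG ((p & q) | ~q))) = {s2, s3, s4}, so the formula holds at s3.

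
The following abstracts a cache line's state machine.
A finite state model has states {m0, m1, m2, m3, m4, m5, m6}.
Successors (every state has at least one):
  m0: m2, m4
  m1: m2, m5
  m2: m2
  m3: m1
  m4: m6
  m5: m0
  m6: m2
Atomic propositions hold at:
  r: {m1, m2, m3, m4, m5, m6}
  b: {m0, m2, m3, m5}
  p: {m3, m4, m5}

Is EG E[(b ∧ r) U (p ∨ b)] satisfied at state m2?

Yes

Sat(b ∧ r) = {m2, m3, m5}
Sat(p ∨ b) = {m0, m2, m3, m4, m5}
E[(b ∧ r) U (p ∨ b)]: least fixpoint, start Z0 = Sat((p ∨ b)) = {m0, m2, m3, m4, m5}, add states in Sat(b ∧ r) with some successor in Z. Already a fixed point.
Sat(E[(b ∧ r) U (p ∨ b)]) = {m0, m2, m3, m4, m5}
EG E[(b ∧ r) U (p ∨ b)]: greatest fixpoint, start Z0 = {m0, m2, m3, m4, m5}, keep only states in Sat with some successor in Z. Z1 = {m0, m2, m5}; fixed.
Sat(EG E[(b ∧ r) U (p ∨ b)]) = {m0, m2, m5}
m2 ∈ Sat(EG E[(b ∧ r) U (p ∨ b)]) = {m0, m2, m5}, so the formula holds at m2.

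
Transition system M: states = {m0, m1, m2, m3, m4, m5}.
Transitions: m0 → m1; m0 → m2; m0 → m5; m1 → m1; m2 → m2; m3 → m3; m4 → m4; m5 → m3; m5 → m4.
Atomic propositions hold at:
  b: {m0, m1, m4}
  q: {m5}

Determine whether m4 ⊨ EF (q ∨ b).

Yes

Sat(q ∨ b) = {m0, m1, m4, m5}
EF (q ∨ b): least fixpoint, start Z0 = {m0, m1, m4, m5}, add states with some successor in Z. Already a fixed point.
Sat(EF (q ∨ b)) = {m0, m1, m4, m5}
m4 ∈ Sat(EF (q ∨ b)) = {m0, m1, m4, m5}, so the formula holds at m4.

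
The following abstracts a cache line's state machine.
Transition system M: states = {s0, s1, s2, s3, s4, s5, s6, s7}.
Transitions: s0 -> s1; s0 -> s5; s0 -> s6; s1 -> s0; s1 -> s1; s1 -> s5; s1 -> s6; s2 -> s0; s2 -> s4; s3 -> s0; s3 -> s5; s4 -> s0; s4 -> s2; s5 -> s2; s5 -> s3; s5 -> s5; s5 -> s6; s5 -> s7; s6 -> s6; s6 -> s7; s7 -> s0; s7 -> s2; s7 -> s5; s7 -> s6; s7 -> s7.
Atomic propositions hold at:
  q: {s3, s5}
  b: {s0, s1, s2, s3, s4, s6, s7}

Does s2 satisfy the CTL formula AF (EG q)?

EG q: greatest fixpoint, start Z0 = {s3, s5}, keep only states in Sat with some successor in Z. Already a fixed point.
Sat(EG q) = {s3, s5}
AF (EG q): least fixpoint, start Z0 = {s3, s5}, add states with every successor in Z. Already a fixed point.
Sat(AF (EG q)) = {s3, s5}
s2 ∉ Sat(AF (EG q)) = {s3, s5}, so the formula does not hold at s2.

No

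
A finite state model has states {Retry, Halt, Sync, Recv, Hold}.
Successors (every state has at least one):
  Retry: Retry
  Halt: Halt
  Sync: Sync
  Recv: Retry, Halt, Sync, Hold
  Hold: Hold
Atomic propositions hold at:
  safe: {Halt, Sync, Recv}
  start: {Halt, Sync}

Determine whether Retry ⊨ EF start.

EF start: least fixpoint, start Z0 = {Halt, Sync}, add states with some successor in Z. Z1 = {Halt, Sync, Recv}; fixed.
Sat(EF start) = {Halt, Sync, Recv}
Retry ∉ Sat(EF start) = {Halt, Sync, Recv}, so the formula does not hold at Retry.

No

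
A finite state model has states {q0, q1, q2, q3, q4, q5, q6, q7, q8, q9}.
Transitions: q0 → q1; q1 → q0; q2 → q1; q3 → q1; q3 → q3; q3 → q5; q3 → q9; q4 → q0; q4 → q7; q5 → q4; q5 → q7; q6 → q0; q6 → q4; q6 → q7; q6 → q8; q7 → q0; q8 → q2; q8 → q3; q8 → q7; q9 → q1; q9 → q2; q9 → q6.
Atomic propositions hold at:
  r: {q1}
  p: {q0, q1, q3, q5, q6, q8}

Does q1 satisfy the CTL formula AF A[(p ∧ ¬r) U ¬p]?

Sat(¬r) = {q0, q2, q3, q4, q5, q6, q7, q8, q9}
Sat(p ∧ ¬r) = {q0, q3, q5, q6, q8}
Sat(¬p) = {q2, q4, q7, q9}
A[(p ∧ ¬r) U ¬p]: least fixpoint, start Z0 = Sat(¬p) = {q2, q4, q7, q9}, add states in Sat(p ∧ ¬r) with every successor in Z. Z1 = {q2, q4, q5, q7, q9}; fixed.
Sat(A[(p ∧ ¬r) U ¬p]) = {q2, q4, q5, q7, q9}
AF A[(p ∧ ¬r) U ¬p]: least fixpoint, start Z0 = {q2, q4, q5, q7, q9}, add states with every successor in Z. Already a fixed point.
Sat(AF A[(p ∧ ¬r) U ¬p]) = {q2, q4, q5, q7, q9}
q1 ∉ Sat(AF A[(p ∧ ¬r) U ¬p]) = {q2, q4, q5, q7, q9}, so the formula does not hold at q1.

No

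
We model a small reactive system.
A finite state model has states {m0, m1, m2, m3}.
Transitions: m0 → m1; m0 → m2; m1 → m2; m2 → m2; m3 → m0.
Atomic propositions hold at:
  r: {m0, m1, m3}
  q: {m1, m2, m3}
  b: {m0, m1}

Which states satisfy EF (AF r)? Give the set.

AF r: least fixpoint, start Z0 = {m0, m1, m3}, add states with every successor in Z. Already a fixed point.
Sat(AF r) = {m0, m1, m3}
EF (AF r): least fixpoint, start Z0 = {m0, m1, m3}, add states with some successor in Z. Already a fixed point.
Sat(EF (AF r)) = {m0, m1, m3}

{m0, m1, m3}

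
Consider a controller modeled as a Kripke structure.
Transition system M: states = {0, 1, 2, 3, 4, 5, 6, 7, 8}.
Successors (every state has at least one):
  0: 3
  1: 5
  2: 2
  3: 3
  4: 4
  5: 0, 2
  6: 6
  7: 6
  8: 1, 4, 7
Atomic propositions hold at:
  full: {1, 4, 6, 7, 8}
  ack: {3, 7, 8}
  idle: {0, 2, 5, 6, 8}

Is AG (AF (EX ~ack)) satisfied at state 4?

Sat(~ack) = {0, 1, 2, 4, 5, 6}
Sat(EX ~ack) = {s : some successor in {0, 1, 2, 4, 5, 6}} = {1, 2, 4, 5, 6, 7, 8}
AF (EX ~ack): least fixpoint, start Z0 = {1, 2, 4, 5, 6, 7, 8}, add states with every successor in Z. Already a fixed point.
Sat(AF (EX ~ack)) = {1, 2, 4, 5, 6, 7, 8}
AG (AF (EX ~ack)): greatest fixpoint, start Z0 = {1, 2, 4, 5, 6, 7, 8}, keep only states in Sat with every successor in Z. Z1 = {1, 2, 4, 6, 7, 8}; Z2 = {2, 4, 6, 7, 8}; Z3 = {2, 4, 6, 7}; fixed.
Sat(AG (AF (EX ~ack))) = {2, 4, 6, 7}
4 ∈ Sat(AG (AF (EX ~ack))) = {2, 4, 6, 7}, so the formula holds at 4.

Yes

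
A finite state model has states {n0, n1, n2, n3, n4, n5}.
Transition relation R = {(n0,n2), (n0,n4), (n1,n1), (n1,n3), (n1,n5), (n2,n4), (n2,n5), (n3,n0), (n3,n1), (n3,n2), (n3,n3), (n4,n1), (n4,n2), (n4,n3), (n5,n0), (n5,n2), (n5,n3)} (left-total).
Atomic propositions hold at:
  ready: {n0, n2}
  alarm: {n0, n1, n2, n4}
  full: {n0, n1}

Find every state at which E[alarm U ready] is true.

E[alarm U ready]: least fixpoint, start Z0 = Sat(ready) = {n0, n2}, add states in Sat(alarm) with some successor in Z. Z1 = {n0, n2, n4}; fixed.
Sat(E[alarm U ready]) = {n0, n2, n4}

{n0, n2, n4}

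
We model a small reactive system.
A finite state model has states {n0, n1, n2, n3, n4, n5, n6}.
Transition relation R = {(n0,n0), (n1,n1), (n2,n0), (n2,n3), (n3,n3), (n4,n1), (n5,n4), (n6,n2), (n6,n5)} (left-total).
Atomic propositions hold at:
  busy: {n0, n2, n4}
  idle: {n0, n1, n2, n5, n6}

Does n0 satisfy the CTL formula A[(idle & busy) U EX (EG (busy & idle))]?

Yes

Sat(idle & busy) = {n0, n2}
Sat(busy & idle) = {n0, n2}
EG (busy & idle): greatest fixpoint, start Z0 = {n0, n2}, keep only states in Sat with some successor in Z. Already a fixed point.
Sat(EG (busy & idle)) = {n0, n2}
Sat(EX (EG (busy & idle))) = {s : some successor in {n0, n2}} = {n0, n2, n6}
A[(idle & busy) U EX (EG (busy & idle))]: least fixpoint, start Z0 = Sat(EX (EG (busy & idle))) = {n0, n2, n6}, add states in Sat(idle & busy) with every successor in Z. Already a fixed point.
Sat(A[(idle & busy) U EX (EG (busy & idle))]) = {n0, n2, n6}
n0 ∈ Sat(A[(idle & busy) U EX (EG (busy & idle))]) = {n0, n2, n6}, so the formula holds at n0.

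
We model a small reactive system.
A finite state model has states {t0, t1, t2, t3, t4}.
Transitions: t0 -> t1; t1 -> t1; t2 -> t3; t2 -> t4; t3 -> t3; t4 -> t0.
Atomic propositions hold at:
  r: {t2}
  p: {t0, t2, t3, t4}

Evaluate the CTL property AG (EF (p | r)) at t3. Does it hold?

Sat(p | r) = {t0, t2, t3, t4}
EF (p | r): least fixpoint, start Z0 = {t0, t2, t3, t4}, add states with some successor in Z. Already a fixed point.
Sat(EF (p | r)) = {t0, t2, t3, t4}
AG (EF (p | r)): greatest fixpoint, start Z0 = {t0, t2, t3, t4}, keep only states in Sat with every successor in Z. Z1 = {t2, t3, t4}; Z2 = {t2, t3}; Z3 = {t3}; fixed.
Sat(AG (EF (p | r))) = {t3}
t3 ∈ Sat(AG (EF (p | r))) = {t3}, so the formula holds at t3.

Yes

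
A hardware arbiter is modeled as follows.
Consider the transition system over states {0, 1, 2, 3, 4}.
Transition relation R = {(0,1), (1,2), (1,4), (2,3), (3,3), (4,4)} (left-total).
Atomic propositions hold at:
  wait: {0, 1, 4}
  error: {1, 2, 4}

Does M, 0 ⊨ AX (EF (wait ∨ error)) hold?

Yes

Sat(wait ∨ error) = {0, 1, 2, 4}
EF (wait ∨ error): least fixpoint, start Z0 = {0, 1, 2, 4}, add states with some successor in Z. Already a fixed point.
Sat(EF (wait ∨ error)) = {0, 1, 2, 4}
Sat(AX (EF (wait ∨ error))) = {s : every successor in {0, 1, 2, 4}} = {0, 1, 4}
0 ∈ Sat(AX (EF (wait ∨ error))) = {0, 1, 4}, so the formula holds at 0.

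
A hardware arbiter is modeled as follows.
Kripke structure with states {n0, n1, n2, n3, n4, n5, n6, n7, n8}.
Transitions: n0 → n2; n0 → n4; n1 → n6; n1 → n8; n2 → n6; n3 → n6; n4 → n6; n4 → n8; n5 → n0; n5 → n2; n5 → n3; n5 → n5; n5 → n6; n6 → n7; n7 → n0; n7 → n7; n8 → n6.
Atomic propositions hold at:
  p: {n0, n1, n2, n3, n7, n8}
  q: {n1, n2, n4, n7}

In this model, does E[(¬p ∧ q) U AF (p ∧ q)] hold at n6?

Yes

Sat(¬p) = {n4, n5, n6}
Sat(¬p ∧ q) = {n4}
Sat(p ∧ q) = {n1, n2, n7}
AF (p ∧ q): least fixpoint, start Z0 = {n1, n2, n7}, add states with every successor in Z. Z1 = {n1, n2, n6, n7}; Z2 = {n1, n2, n3, n6, n7, n8}; Z3 = {n1, n2, n3, n4, n6, n7, n8}; Z4 = {n0, n1, n2, n3, n4, n6, n7, n8}; fixed.
Sat(AF (p ∧ q)) = {n0, n1, n2, n3, n4, n6, n7, n8}
E[(¬p ∧ q) U AF (p ∧ q)]: least fixpoint, start Z0 = Sat(AF (p ∧ q)) = {n0, n1, n2, n3, n4, n6, n7, n8}, add states in Sat(¬p ∧ q) with some successor in Z. Already a fixed point.
Sat(E[(¬p ∧ q) U AF (p ∧ q)]) = {n0, n1, n2, n3, n4, n6, n7, n8}
n6 ∈ Sat(E[(¬p ∧ q) U AF (p ∧ q)]) = {n0, n1, n2, n3, n4, n6, n7, n8}, so the formula holds at n6.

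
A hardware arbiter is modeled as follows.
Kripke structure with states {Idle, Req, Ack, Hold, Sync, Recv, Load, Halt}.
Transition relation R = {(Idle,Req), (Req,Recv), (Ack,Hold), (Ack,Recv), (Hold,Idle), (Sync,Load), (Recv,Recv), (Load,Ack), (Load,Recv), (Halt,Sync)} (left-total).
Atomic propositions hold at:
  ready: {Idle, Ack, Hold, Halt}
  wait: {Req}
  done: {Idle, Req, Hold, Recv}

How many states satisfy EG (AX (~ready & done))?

3

Sat(~ready) = {Req, Sync, Recv, Load}
Sat(~ready & done) = {Req, Recv}
Sat(AX (~ready & done)) = {s : every successor in {Req, Recv}} = {Idle, Req, Recv}
EG (AX (~ready & done)): greatest fixpoint, start Z0 = {Idle, Req, Recv}, keep only states in Sat with some successor in Z. Already a fixed point.
Sat(EG (AX (~ready & done))) = {Idle, Req, Recv}
|Sat(EG (AX (~ready & done)))| = |{Idle, Req, Recv}| = 3.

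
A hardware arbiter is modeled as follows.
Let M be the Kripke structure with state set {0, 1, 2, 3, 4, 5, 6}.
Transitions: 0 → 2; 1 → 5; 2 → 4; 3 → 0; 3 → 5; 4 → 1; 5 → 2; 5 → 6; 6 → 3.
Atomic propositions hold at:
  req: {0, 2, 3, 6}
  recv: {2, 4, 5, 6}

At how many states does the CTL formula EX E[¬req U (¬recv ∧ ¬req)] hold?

Sat(¬req) = {1, 4, 5}
Sat(¬recv) = {0, 1, 3}
Sat(¬recv ∧ ¬req) = {1}
E[¬req U (¬recv ∧ ¬req)]: least fixpoint, start Z0 = Sat((¬recv ∧ ¬req)) = {1}, add states in Sat(¬req) with some successor in Z. Z1 = {1, 4}; fixed.
Sat(E[¬req U (¬recv ∧ ¬req)]) = {1, 4}
Sat(EX E[¬req U (¬recv ∧ ¬req)]) = {s : some successor in {1, 4}} = {2, 4}
|Sat(EX E[¬req U (¬recv ∧ ¬req)])| = |{2, 4}| = 2.

2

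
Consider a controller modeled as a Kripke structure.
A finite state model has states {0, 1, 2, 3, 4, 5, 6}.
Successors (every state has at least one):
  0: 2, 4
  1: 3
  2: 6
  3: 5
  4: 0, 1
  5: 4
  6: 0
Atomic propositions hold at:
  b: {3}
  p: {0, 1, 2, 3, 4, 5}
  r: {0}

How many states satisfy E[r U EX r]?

Sat(EX r) = {s : some successor in {0}} = {4, 6}
E[r U EX r]: least fixpoint, start Z0 = Sat(EX r) = {4, 6}, add states in Sat(r) with some successor in Z. Z1 = {0, 4, 6}; fixed.
Sat(E[r U EX r]) = {0, 4, 6}
|Sat(E[r U EX r])| = |{0, 4, 6}| = 3.

3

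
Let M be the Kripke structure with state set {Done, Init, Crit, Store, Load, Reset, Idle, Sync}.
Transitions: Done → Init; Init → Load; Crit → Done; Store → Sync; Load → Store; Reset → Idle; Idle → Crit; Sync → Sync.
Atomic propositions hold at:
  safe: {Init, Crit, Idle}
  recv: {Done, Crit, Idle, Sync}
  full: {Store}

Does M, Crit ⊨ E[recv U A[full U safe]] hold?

Yes

A[full U safe]: least fixpoint, start Z0 = Sat(safe) = {Init, Crit, Idle}, add states in Sat(full) with every successor in Z. Already a fixed point.
Sat(A[full U safe]) = {Init, Crit, Idle}
E[recv U A[full U safe]]: least fixpoint, start Z0 = Sat(A[full U safe]) = {Init, Crit, Idle}, add states in Sat(recv) with some successor in Z. Z1 = {Done, Init, Crit, Idle}; fixed.
Sat(E[recv U A[full U safe]]) = {Done, Init, Crit, Idle}
Crit ∈ Sat(E[recv U A[full U safe]]) = {Done, Init, Crit, Idle}, so the formula holds at Crit.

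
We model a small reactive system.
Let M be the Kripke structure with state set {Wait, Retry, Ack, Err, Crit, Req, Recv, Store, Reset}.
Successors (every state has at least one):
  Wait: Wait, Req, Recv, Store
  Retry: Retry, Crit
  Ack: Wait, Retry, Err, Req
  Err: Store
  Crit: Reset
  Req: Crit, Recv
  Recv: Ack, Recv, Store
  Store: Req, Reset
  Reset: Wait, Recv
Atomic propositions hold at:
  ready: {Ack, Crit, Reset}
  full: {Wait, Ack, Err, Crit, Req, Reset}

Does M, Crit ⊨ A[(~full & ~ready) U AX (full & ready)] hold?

Sat(~full) = {Retry, Recv, Store}
Sat(~ready) = {Wait, Retry, Err, Req, Recv, Store}
Sat(~full & ~ready) = {Retry, Recv, Store}
Sat(full & ready) = {Ack, Crit, Reset}
Sat(AX (full & ready)) = {s : every successor in {Ack, Crit, Reset}} = {Crit}
A[(~full & ~ready) U AX (full & ready)]: least fixpoint, start Z0 = Sat(AX (full & ready)) = {Crit}, add states in Sat(~full & ~ready) with every successor in Z. Already a fixed point.
Sat(A[(~full & ~ready) U AX (full & ready)]) = {Crit}
Crit ∈ Sat(A[(~full & ~ready) U AX (full & ready)]) = {Crit}, so the formula holds at Crit.

Yes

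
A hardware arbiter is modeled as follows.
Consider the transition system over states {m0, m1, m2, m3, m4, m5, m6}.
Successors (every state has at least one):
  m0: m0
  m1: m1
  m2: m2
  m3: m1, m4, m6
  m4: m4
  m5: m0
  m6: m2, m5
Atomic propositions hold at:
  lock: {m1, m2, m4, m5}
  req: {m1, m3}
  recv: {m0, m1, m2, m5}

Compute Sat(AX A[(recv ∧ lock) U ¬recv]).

Sat(recv ∧ lock) = {m1, m2, m5}
Sat(¬recv) = {m3, m4, m6}
A[(recv ∧ lock) U ¬recv]: least fixpoint, start Z0 = Sat(¬recv) = {m3, m4, m6}, add states in Sat(recv ∧ lock) with every successor in Z. Already a fixed point.
Sat(A[(recv ∧ lock) U ¬recv]) = {m3, m4, m6}
Sat(AX A[(recv ∧ lock) U ¬recv]) = {s : every successor in {m3, m4, m6}} = {m4}

{m4}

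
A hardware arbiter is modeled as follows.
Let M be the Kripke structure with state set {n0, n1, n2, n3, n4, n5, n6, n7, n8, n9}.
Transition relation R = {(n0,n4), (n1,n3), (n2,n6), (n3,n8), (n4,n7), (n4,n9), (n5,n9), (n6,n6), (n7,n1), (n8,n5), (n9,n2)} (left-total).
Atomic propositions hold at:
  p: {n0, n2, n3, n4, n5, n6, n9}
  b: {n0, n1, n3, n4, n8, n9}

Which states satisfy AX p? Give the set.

{n0, n1, n2, n5, n6, n8, n9}

Sat(AX p) = {s : every successor in {n0, n2, n3, n4, n5, n6, n9}} = {n0, n1, n2, n5, n6, n8, n9}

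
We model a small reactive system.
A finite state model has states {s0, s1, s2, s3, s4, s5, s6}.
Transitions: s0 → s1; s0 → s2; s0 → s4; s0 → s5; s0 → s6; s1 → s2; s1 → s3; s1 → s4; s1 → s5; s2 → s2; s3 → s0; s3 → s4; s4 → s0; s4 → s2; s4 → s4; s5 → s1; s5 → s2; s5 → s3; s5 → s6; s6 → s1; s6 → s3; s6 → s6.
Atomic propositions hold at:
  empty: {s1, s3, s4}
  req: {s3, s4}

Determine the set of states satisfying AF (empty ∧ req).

{s3, s4}

Sat(empty ∧ req) = {s3, s4}
AF (empty ∧ req): least fixpoint, start Z0 = {s3, s4}, add states with every successor in Z. Already a fixed point.
Sat(AF (empty ∧ req)) = {s3, s4}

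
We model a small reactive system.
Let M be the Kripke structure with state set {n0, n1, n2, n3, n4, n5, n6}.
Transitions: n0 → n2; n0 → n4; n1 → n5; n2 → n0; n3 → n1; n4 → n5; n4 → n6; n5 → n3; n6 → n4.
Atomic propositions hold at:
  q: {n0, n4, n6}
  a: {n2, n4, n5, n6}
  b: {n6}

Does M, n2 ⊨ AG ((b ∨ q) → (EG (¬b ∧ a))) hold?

Sat(b ∨ q) = {n0, n4, n6}
Sat(¬b) = {n0, n1, n2, n3, n4, n5}
Sat(¬b ∧ a) = {n2, n4, n5}
EG (¬b ∧ a): greatest fixpoint, start Z0 = {n2, n4, n5}, keep only states in Sat with some successor in Z. Z1 = {n4}; Z2 = ∅; fixed.
Sat(EG (¬b ∧ a)) = ∅
Sat((b ∨ q) → (EG (¬b ∧ a))) = {n1, n2, n3, n5}
AG ((b ∨ q) → (EG (¬b ∧ a))): greatest fixpoint, start Z0 = {n1, n2, n3, n5}, keep only states in Sat with every successor in Z. Z1 = {n1, n3, n5}; fixed.
Sat(AG ((b ∨ q) → (EG (¬b ∧ a)))) = {n1, n3, n5}
n2 ∉ Sat(AG ((b ∨ q) → (EG (¬b ∧ a)))) = {n1, n3, n5}, so the formula does not hold at n2.

No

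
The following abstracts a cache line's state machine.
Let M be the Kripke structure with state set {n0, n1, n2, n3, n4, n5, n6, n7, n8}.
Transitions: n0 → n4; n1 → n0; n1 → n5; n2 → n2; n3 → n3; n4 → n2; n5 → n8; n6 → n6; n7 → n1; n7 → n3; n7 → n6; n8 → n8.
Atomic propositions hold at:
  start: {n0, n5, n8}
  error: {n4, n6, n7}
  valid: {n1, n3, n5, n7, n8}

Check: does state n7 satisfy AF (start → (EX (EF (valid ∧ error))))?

Sat(valid ∧ error) = {n7}
EF (valid ∧ error): least fixpoint, start Z0 = {n7}, add states with some successor in Z. Already a fixed point.
Sat(EF (valid ∧ error)) = {n7}
Sat(EX (EF (valid ∧ error))) = {s : some successor in {n7}} = ∅
Sat(start → (EX (EF (valid ∧ error)))) = {n1, n2, n3, n4, n6, n7}
AF (start → (EX (EF (valid ∧ error)))): least fixpoint, start Z0 = {n1, n2, n3, n4, n6, n7}, add states with every successor in Z. Z1 = {n0, n1, n2, n3, n4, n6, n7}; fixed.
Sat(AF (start → (EX (EF (valid ∧ error))))) = {n0, n1, n2, n3, n4, n6, n7}
n7 ∈ Sat(AF (start → (EX (EF (valid ∧ error))))) = {n0, n1, n2, n3, n4, n6, n7}, so the formula holds at n7.

Yes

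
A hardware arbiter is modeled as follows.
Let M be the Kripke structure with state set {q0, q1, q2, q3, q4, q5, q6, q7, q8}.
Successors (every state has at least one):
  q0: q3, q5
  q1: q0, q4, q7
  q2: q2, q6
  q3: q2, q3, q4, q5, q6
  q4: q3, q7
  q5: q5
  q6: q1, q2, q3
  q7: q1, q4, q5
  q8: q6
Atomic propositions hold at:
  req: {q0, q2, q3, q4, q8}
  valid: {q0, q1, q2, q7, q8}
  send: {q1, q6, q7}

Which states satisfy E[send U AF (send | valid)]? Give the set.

{q0, q1, q2, q6, q7, q8}

Sat(send | valid) = {q0, q1, q2, q6, q7, q8}
AF (send | valid): least fixpoint, start Z0 = {q0, q1, q2, q6, q7, q8}, add states with every successor in Z. Already a fixed point.
Sat(AF (send | valid)) = {q0, q1, q2, q6, q7, q8}
E[send U AF (send | valid)]: least fixpoint, start Z0 = Sat(AF (send | valid)) = {q0, q1, q2, q6, q7, q8}, add states in Sat(send) with some successor in Z. Already a fixed point.
Sat(E[send U AF (send | valid)]) = {q0, q1, q2, q6, q7, q8}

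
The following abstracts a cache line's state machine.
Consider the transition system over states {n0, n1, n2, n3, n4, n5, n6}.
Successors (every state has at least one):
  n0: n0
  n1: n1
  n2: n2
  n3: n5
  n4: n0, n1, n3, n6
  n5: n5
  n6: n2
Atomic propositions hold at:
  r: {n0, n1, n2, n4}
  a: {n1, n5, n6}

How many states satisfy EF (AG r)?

AG r: greatest fixpoint, start Z0 = {n0, n1, n2, n4}, keep only states in Sat with every successor in Z. Z1 = {n0, n1, n2}; fixed.
Sat(AG r) = {n0, n1, n2}
EF (AG r): least fixpoint, start Z0 = {n0, n1, n2}, add states with some successor in Z. Z1 = {n0, n1, n2, n4, n6}; fixed.
Sat(EF (AG r)) = {n0, n1, n2, n4, n6}
|Sat(EF (AG r))| = |{n0, n1, n2, n4, n6}| = 5.

5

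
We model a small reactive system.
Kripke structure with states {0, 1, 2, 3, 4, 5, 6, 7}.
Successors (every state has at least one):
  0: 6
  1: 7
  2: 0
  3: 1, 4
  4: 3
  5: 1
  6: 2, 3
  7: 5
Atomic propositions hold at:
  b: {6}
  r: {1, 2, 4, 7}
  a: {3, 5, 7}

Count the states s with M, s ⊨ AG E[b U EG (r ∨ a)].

Sat(r ∨ a) = {1, 2, 3, 4, 5, 7}
EG (r ∨ a): greatest fixpoint, start Z0 = {1, 2, 3, 4, 5, 7}, keep only states in Sat with some successor in Z. Z1 = {1, 3, 4, 5, 7}; fixed.
Sat(EG (r ∨ a)) = {1, 3, 4, 5, 7}
E[b U EG (r ∨ a)]: least fixpoint, start Z0 = Sat(EG (r ∨ a)) = {1, 3, 4, 5, 7}, add states in Sat(b) with some successor in Z. Z1 = {1, 3, 4, 5, 6, 7}; fixed.
Sat(E[b U EG (r ∨ a)]) = {1, 3, 4, 5, 6, 7}
AG E[b U EG (r ∨ a)]: greatest fixpoint, start Z0 = {1, 3, 4, 5, 6, 7}, keep only states in Sat with every successor in Z. Z1 = {1, 3, 4, 5, 7}; fixed.
Sat(AG E[b U EG (r ∨ a)]) = {1, 3, 4, 5, 7}
|Sat(AG E[b U EG (r ∨ a)])| = |{1, 3, 4, 5, 7}| = 5.

5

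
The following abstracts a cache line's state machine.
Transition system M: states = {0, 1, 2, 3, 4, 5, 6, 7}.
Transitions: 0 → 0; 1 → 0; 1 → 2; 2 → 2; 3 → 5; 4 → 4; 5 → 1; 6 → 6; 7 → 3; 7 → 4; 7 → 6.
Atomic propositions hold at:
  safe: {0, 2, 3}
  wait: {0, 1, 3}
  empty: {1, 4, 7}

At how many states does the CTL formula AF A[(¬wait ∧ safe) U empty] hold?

Sat(¬wait) = {2, 4, 5, 6, 7}
Sat(¬wait ∧ safe) = {2}
A[(¬wait ∧ safe) U empty]: least fixpoint, start Z0 = Sat(empty) = {1, 4, 7}, add states in Sat(¬wait ∧ safe) with every successor in Z. Already a fixed point.
Sat(A[(¬wait ∧ safe) U empty]) = {1, 4, 7}
AF A[(¬wait ∧ safe) U empty]: least fixpoint, start Z0 = {1, 4, 7}, add states with every successor in Z. Z1 = {1, 4, 5, 7}; Z2 = {1, 3, 4, 5, 7}; fixed.
Sat(AF A[(¬wait ∧ safe) U empty]) = {1, 3, 4, 5, 7}
|Sat(AF A[(¬wait ∧ safe) U empty])| = |{1, 3, 4, 5, 7}| = 5.

5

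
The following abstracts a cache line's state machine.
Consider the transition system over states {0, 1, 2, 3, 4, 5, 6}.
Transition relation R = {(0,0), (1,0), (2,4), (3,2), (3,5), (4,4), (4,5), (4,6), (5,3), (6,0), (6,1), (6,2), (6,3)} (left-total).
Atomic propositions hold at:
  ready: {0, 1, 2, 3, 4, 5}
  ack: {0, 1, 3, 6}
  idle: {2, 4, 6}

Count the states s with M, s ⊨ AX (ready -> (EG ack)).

2

EG ack: greatest fixpoint, start Z0 = {0, 1, 3, 6}, keep only states in Sat with some successor in Z. Z1 = {0, 1, 6}; fixed.
Sat(EG ack) = {0, 1, 6}
Sat(ready -> (EG ack)) = {0, 1, 6}
Sat(AX (ready -> (EG ack))) = {s : every successor in {0, 1, 6}} = {0, 1}
|Sat(AX (ready -> (EG ack)))| = |{0, 1}| = 2.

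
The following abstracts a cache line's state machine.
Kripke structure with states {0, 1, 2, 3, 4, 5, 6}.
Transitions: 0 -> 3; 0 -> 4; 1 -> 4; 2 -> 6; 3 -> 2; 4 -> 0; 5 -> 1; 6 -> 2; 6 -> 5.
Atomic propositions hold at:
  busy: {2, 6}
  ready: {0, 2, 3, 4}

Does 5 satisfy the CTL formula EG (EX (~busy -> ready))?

No

Sat(~busy) = {0, 1, 3, 4, 5}
Sat(~busy -> ready) = {0, 2, 3, 4, 6}
Sat(EX (~busy -> ready)) = {s : some successor in {0, 2, 3, 4, 6}} = {0, 1, 2, 3, 4, 6}
EG (EX (~busy -> ready)): greatest fixpoint, start Z0 = {0, 1, 2, 3, 4, 6}, keep only states in Sat with some successor in Z. Already a fixed point.
Sat(EG (EX (~busy -> ready))) = {0, 1, 2, 3, 4, 6}
5 ∉ Sat(EG (EX (~busy -> ready))) = {0, 1, 2, 3, 4, 6}, so the formula does not hold at 5.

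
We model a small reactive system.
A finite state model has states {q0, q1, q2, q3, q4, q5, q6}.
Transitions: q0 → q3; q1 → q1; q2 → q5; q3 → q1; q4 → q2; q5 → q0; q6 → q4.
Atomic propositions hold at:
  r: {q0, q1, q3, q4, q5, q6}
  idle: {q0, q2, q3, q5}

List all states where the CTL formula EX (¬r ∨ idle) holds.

{q0, q2, q4, q5}

Sat(¬r) = {q2}
Sat(¬r ∨ idle) = {q0, q2, q3, q5}
Sat(EX (¬r ∨ idle)) = {s : some successor in {q0, q2, q3, q5}} = {q0, q2, q4, q5}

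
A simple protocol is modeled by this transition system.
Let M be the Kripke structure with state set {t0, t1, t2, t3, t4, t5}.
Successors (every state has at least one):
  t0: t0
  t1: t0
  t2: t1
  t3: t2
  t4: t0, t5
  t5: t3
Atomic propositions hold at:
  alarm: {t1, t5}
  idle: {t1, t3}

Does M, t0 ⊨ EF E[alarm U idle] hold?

No

E[alarm U idle]: least fixpoint, start Z0 = Sat(idle) = {t1, t3}, add states in Sat(alarm) with some successor in Z. Z1 = {t1, t3, t5}; fixed.
Sat(E[alarm U idle]) = {t1, t3, t5}
EF E[alarm U idle]: least fixpoint, start Z0 = {t1, t3, t5}, add states with some successor in Z. Z1 = {t1, t2, t3, t4, t5}; fixed.
Sat(EF E[alarm U idle]) = {t1, t2, t3, t4, t5}
t0 ∉ Sat(EF E[alarm U idle]) = {t1, t2, t3, t4, t5}, so the formula does not hold at t0.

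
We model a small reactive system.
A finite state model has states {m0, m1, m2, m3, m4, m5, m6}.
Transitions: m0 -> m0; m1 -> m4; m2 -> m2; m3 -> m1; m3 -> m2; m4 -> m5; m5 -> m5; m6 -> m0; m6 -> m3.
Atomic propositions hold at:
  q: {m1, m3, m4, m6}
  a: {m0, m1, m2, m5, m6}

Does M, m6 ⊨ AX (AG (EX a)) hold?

No

Sat(EX a) = {s : some successor in {m0, m1, m2, m5, m6}} = {m0, m2, m3, m4, m5, m6}
AG (EX a): greatest fixpoint, start Z0 = {m0, m2, m3, m4, m5, m6}, keep only states in Sat with every successor in Z. Z1 = {m0, m2, m4, m5, m6}; Z2 = {m0, m2, m4, m5}; fixed.
Sat(AG (EX a)) = {m0, m2, m4, m5}
Sat(AX (AG (EX a))) = {s : every successor in {m0, m2, m4, m5}} = {m0, m1, m2, m4, m5}
m6 ∉ Sat(AX (AG (EX a))) = {m0, m1, m2, m4, m5}, so the formula does not hold at m6.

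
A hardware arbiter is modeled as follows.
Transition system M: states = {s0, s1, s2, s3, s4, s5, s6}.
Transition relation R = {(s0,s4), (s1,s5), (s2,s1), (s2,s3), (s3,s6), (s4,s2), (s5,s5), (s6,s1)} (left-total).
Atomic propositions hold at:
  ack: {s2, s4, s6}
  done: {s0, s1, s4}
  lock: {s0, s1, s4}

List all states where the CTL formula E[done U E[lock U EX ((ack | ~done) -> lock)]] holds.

{s0, s2, s4, s6}

Sat(~done) = {s2, s3, s5, s6}
Sat(ack | ~done) = {s2, s3, s4, s5, s6}
Sat((ack | ~done) -> lock) = {s0, s1, s4}
Sat(EX ((ack | ~done) -> lock)) = {s : some successor in {s0, s1, s4}} = {s0, s2, s6}
E[lock U EX ((ack | ~done) -> lock)]: least fixpoint, start Z0 = Sat(EX ((ack | ~done) -> lock)) = {s0, s2, s6}, add states in Sat(lock) with some successor in Z. Z1 = {s0, s2, s4, s6}; fixed.
Sat(E[lock U EX ((ack | ~done) -> lock)]) = {s0, s2, s4, s6}
E[done U E[lock U EX ((ack | ~done) -> lock)]]: least fixpoint, start Z0 = Sat(E[lock U EX ((ack | ~done) -> lock)]) = {s0, s2, s4, s6}, add states in Sat(done) with some successor in Z. Already a fixed point.
Sat(E[done U E[lock U EX ((ack | ~done) -> lock)]]) = {s0, s2, s4, s6}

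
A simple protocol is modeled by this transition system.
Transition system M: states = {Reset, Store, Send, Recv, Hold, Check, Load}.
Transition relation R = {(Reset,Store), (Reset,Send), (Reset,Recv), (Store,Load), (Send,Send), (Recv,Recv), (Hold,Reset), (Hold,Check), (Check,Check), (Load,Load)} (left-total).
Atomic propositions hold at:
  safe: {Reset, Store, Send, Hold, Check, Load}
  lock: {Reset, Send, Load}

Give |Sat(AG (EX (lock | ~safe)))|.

Sat(~safe) = {Recv}
Sat(lock | ~safe) = {Reset, Send, Recv, Load}
Sat(EX (lock | ~safe)) = {s : some successor in {Reset, Send, Recv, Load}} = {Reset, Store, Send, Recv, Hold, Load}
AG (EX (lock | ~safe)): greatest fixpoint, start Z0 = {Reset, Store, Send, Recv, Hold, Load}, keep only states in Sat with every successor in Z. Z1 = {Reset, Store, Send, Recv, Load}; fixed.
Sat(AG (EX (lock | ~safe))) = {Reset, Store, Send, Recv, Load}
|Sat(AG (EX (lock | ~safe)))| = |{Reset, Store, Send, Recv, Load}| = 5.

5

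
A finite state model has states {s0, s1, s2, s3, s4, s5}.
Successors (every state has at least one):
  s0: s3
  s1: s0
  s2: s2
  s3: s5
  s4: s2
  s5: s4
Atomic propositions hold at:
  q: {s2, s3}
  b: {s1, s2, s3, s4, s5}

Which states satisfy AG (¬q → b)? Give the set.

{s2, s3, s4, s5}

Sat(¬q) = {s0, s1, s4, s5}
Sat(¬q → b) = {s1, s2, s3, s4, s5}
AG (¬q → b): greatest fixpoint, start Z0 = {s1, s2, s3, s4, s5}, keep only states in Sat with every successor in Z. Z1 = {s2, s3, s4, s5}; fixed.
Sat(AG (¬q → b)) = {s2, s3, s4, s5}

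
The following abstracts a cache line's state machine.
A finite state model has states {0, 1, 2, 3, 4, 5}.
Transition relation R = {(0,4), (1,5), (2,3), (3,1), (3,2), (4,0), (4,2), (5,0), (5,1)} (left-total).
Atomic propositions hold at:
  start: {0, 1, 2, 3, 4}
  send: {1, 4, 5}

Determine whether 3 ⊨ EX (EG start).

EG start: greatest fixpoint, start Z0 = {0, 1, 2, 3, 4}, keep only states in Sat with some successor in Z. Z1 = {0, 2, 3, 4}; fixed.
Sat(EG start) = {0, 2, 3, 4}
Sat(EX (EG start)) = {s : some successor in {0, 2, 3, 4}} = {0, 2, 3, 4, 5}
3 ∈ Sat(EX (EG start)) = {0, 2, 3, 4, 5}, so the formula holds at 3.

Yes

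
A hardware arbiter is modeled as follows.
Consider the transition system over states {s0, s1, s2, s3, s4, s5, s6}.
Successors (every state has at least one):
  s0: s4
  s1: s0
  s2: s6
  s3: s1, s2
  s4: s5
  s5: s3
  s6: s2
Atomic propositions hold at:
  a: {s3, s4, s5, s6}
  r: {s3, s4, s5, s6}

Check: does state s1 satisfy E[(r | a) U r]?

No

Sat(r | a) = {s3, s4, s5, s6}
E[(r | a) U r]: least fixpoint, start Z0 = Sat(r) = {s3, s4, s5, s6}, add states in Sat(r | a) with some successor in Z. Already a fixed point.
Sat(E[(r | a) U r]) = {s3, s4, s5, s6}
s1 ∉ Sat(E[(r | a) U r]) = {s3, s4, s5, s6}, so the formula does not hold at s1.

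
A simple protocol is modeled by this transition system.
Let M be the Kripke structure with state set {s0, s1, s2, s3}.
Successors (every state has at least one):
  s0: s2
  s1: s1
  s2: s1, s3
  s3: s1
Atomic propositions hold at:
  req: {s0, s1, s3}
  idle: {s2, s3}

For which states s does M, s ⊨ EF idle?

EF idle: least fixpoint, start Z0 = {s2, s3}, add states with some successor in Z. Z1 = {s0, s2, s3}; fixed.
Sat(EF idle) = {s0, s2, s3}

{s0, s2, s3}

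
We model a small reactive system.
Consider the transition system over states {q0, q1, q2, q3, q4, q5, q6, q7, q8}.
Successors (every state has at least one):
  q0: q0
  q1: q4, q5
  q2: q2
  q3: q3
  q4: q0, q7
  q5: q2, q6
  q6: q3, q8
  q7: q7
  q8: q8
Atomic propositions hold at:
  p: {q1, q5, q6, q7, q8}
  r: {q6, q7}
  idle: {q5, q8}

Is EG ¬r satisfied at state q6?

Sat(¬r) = {q0, q1, q2, q3, q4, q5, q8}
EG ¬r: greatest fixpoint, start Z0 = {q0, q1, q2, q3, q4, q5, q8}, keep only states in Sat with some successor in Z. Already a fixed point.
Sat(EG ¬r) = {q0, q1, q2, q3, q4, q5, q8}
q6 ∉ Sat(EG ¬r) = {q0, q1, q2, q3, q4, q5, q8}, so the formula does not hold at q6.

No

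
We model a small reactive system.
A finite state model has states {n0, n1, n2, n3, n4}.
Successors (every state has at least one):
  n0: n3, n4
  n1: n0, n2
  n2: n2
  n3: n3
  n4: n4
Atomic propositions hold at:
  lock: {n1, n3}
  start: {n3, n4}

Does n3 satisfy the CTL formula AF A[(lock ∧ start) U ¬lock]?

No

Sat(lock ∧ start) = {n3}
Sat(¬lock) = {n0, n2, n4}
A[(lock ∧ start) U ¬lock]: least fixpoint, start Z0 = Sat(¬lock) = {n0, n2, n4}, add states in Sat(lock ∧ start) with every successor in Z. Already a fixed point.
Sat(A[(lock ∧ start) U ¬lock]) = {n0, n2, n4}
AF A[(lock ∧ start) U ¬lock]: least fixpoint, start Z0 = {n0, n2, n4}, add states with every successor in Z. Z1 = {n0, n1, n2, n4}; fixed.
Sat(AF A[(lock ∧ start) U ¬lock]) = {n0, n1, n2, n4}
n3 ∉ Sat(AF A[(lock ∧ start) U ¬lock]) = {n0, n1, n2, n4}, so the formula does not hold at n3.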